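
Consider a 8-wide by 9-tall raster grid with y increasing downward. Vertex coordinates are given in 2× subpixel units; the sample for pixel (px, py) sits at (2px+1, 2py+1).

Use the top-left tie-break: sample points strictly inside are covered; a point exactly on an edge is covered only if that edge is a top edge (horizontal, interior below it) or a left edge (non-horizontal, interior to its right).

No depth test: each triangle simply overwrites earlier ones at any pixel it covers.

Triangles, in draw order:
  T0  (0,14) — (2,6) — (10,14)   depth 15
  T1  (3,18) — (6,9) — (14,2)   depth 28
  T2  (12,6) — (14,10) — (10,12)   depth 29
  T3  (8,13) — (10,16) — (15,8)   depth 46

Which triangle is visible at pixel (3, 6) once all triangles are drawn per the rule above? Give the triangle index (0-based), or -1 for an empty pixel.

T0:
  2·area = 80
  edge (0, 14)→(2, 6): d=(2,-8) top-left  bias=+0
  edge (2, 6)→(10, 14): d=(8,8) right/bottom  bias=-1
  edge (10, 14)→(0, 14): d=(-10,0) right/bottom  bias=-1
    (0,2)@(1, 5): e=[-10,0,90] → .  [on edge]
    (1,3)@(3, 7): e=[10,0,70] → .  [on edge]
    (1,4)@(3, 9): e=[14,16,50] → X
    (2,4)@(5, 9): e=[30,0,50] → .  [on edge]
    (0,5)@(1, 11): e=[2,48,30] → X
    (2,5)@(5, 11): e=[34,16,30] → X
    (3,5)@(7, 11): e=[50,0,30] → .  [on edge]
    (0,6)@(1, 13): e=[6,64,10] → X
    (3,6)@(7, 13): e=[54,16,10] → X
    (4,6)@(9, 13): e=[70,0,10] → .  [on edge]
    (0,7)@(1, 15): e=[10,80,-10] → .
    (1,7)@(3, 15): e=[26,64,-10] → .
    (5,7)@(11, 15): e=[90,0,-10] → .  [on edge]
    (6,8)@(13, 17): e=[110,0,-30] → .  [on edge]
  covered (8 px):
    . . . . . . . .
    . . . . . . . .
    . . . . . . . .
    . . . . . . . .
    . X . . . . . .
    X X X . . . . .
    X X X X . . . .
    . . . . . . . .
    . . . . . . . .
T1:
  2·area = 51
  edge (3, 18)→(6, 9): d=(3,-9) top-left  bias=+0
  edge (6, 9)→(14, 2): d=(8,-7) top-left  bias=+0
  edge (14, 2)→(3, 18): d=(-11,16) right/bottom  bias=-1
    (6,1)@(13, 3): e=[45,1,5] → X
    (7,1)@(15, 3): e=[63,15,-27] → .
    (5,2)@(11, 5): e=[33,3,15] → X
    (6,2)@(13, 5): e=[51,17,-17] → .
    (4,3)@(9, 7): e=[21,5,25] → X
    (5,3)@(11, 7): e=[39,19,-7] → .
    (3,4)@(7, 9): e=[9,7,35] → X
    (5,4)@(11, 9): e=[45,35,-29] → .
    (3,5)@(7, 11): e=[15,23,13] → X
    (4,5)@(9, 11): e=[33,37,-19] → .
    (2,6)@(5, 13): e=[3,25,23] → X
    (3,6)@(7, 13): e=[21,39,-9] → .
  covered (8 px):
    . . . . . . . .
    . . . . . . X .
    . . . . . X . .
    . . . . X . . .
    . . . X X . . .
    . . . X . . . .
    . . X . . . . .
    . . X . . . . .
    . . . . . . . .
T2:
  2·area = 20
  edge (12, 6)→(14, 10): d=(2,4) right/bottom  bias=-1
  edge (14, 10)→(10, 12): d=(-4,2) right/bottom  bias=-1
  edge (10, 12)→(12, 6): d=(2,-6) top-left  bias=+0
    (6,1)@(13, 3): e=[-10,30,0] → .  [on edge]
    (5,4)@(11, 9): e=[10,10,0] → X  [on edge]
    (6,4)@(13, 9): e=[2,6,12] → X
    (7,4)@(15, 9): e=[-6,2,24] → .
    (5,5)@(11, 11): e=[14,2,4] → X
    (6,5)@(13, 11): e=[6,-2,16] → .
    (5,6)@(11, 13): e=[18,-6,8] → .
    (4,7)@(9, 15): e=[30,-10,0] → .  [on edge]
  covered (3 px):
    . . . . . . . .
    . . . . . . . .
    . . . . . . . .
    . . . . . . . .
    . . . . . X X .
    . . . . . X . .
    . . . . . . . .
    . . . . . . . .
    . . . . . . . .
T3:
  2·area = 31  (B↔C swapped to make it positive)
  edge (8, 13)→(15, 8): d=(7,-5) top-left  bias=+0
  edge (15, 8)→(10, 16): d=(-5,8) right/bottom  bias=-1
  edge (10, 16)→(8, 13): d=(-2,-3) top-left  bias=+0
    (5,5)@(11, 11): e=[1,17,13] → X
    (6,5)@(13, 11): e=[11,1,19] → X
    (7,5)@(15, 11): e=[21,-15,25] → .
    (4,6)@(9, 13): e=[5,23,3] → X
    (6,6)@(13, 13): e=[25,-9,15] → .
    (4,7)@(9, 15): e=[19,13,-1] → .
    (5,7)@(11, 15): e=[29,-3,5] → .
  covered (4 px):
    . . . . . . . .
    . . . . . . . .
    . . . . . . . .
    . . . . . . . .
    . . . . . . . .
    . . . . . X X .
    . . . . X X . .
    . . . . . . . .
    . . . . . . . .

Z-buffer (winner per pixel, '.' = empty):
  . . . . . . . .
  . . . . . . 1 .
  . . . . . 1 . .
  . . . . 1 . . .
  . 0 . 1 1 2 2 .
  0 0 0 1 . 3 3 .
  0 0 1 0 3 3 . .
  . . 1 . . . . .
  . . . . . . . .

Answer: 0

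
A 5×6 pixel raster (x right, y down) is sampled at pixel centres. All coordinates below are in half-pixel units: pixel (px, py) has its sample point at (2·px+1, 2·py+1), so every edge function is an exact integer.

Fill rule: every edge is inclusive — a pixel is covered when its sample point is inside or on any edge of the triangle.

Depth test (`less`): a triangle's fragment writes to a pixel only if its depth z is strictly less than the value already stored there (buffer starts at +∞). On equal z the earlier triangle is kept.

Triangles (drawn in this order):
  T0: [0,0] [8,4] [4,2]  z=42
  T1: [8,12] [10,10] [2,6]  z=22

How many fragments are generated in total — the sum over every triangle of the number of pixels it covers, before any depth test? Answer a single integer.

T0:
  degenerate (2·area = 0) — covers nothing
T1:
  2·area = 24  (B↔C swapped to make it positive)
  edge (8, 12)→(2, 6): d=(-6,-6) inclusive
  edge (2, 6)→(10, 10): d=(8,4) inclusive
  edge (10, 10)→(8, 12): d=(-2,2) inclusive
    (0,2)@(1, 5): e=[0,-4,28] → .  [on edge]
    (1,3)@(3, 7): e=[0,4,20] → X  [on edge]
    (2,3)@(5, 7): e=[12,-4,16] → .
    (1,4)@(3, 9): e=[-12,20,16] → .
    (2,4)@(5, 9): e=[0,12,12] → X  [on edge]
    (3,4)@(7, 9): e=[12,4,8] → X
    (4,4)@(9, 9): e=[24,-4,4] → .
    (2,5)@(5, 11): e=[-12,28,8] → .
    (3,5)@(7, 11): e=[0,20,4] → X  [on edge]
    (4,5)@(9, 11): e=[12,12,0] → X  [on edge]
  covered (5 px):
    . . . . .
    . . . . .
    . . . . .
    . X . . .
    . . X X .
    . . . X X

Final: 5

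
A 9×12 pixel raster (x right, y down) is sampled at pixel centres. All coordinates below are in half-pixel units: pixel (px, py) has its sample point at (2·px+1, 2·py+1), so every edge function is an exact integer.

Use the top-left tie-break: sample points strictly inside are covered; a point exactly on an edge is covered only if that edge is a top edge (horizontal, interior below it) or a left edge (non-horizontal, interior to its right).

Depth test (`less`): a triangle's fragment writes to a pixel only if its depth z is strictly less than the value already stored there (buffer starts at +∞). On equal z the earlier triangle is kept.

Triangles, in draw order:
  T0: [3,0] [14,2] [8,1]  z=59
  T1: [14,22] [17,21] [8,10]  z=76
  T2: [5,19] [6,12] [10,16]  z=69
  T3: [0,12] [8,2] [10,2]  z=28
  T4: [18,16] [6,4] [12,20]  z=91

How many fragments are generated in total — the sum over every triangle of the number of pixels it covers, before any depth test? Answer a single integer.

T0:
  2·area = 1
  edge (3, 0)→(14, 2): d=(11,2) right/bottom  bias=-1
  edge (14, 2)→(8, 1): d=(-6,-1) top-left  bias=+0
  edge (8, 1)→(3, 0): d=(-5,-1) top-left  bias=+0
  covered (0 px):
    · · · · · · · · ·
    · · · · · · · · ·
    · · · · · · · · ·
    · · · · · · · · ·
    · · · · · · · · ·
    · · · · · · · · ·
    · · · · · · · · ·
    · · · · · · · · ·
    · · · · · · · · ·
    · · · · · · · · ·
    · · · · · · · · ·
    · · · · · · · · ·
T1:
  2·area = 42  (B↔C swapped to make it positive)
  edge (14, 22)→(8, 10): d=(-6,-12) top-left  bias=+0
  edge (8, 10)→(17, 21): d=(9,11) right/bottom  bias=-1
  edge (17, 21)→(14, 22): d=(-3,1) right/bottom  bias=-1
    (5,7)@(11, 15): e=[6,12,24] → █
    (6,7)@(13, 15): e=[30,-10,22] → ·
    (5,8)@(11, 17): e=[-6,30,18] → ·
    (6,8)@(13, 17): e=[18,8,16] → █
    (7,8)@(15, 17): e=[42,-14,14] → ·
    (6,9)@(13, 19): e=[6,26,10] → █
    (7,9)@(15, 19): e=[30,4,8] → █
    (8,9)@(17, 19): e=[54,-18,6] → ·
    (6,10)@(13, 21): e=[-6,44,4] → ·
    (7,10)@(15, 21): e=[18,22,2] → █
    (8,10)@(17, 21): e=[42,0,0] → ·  [on edge]
    (5,11)@(11, 23): e=[-42,84,0] → ·  [on edge]
  covered (5 px):
    · · · · · · · · ·
    · · · · · · · · ·
    · · · · · · · · ·
    · · · · · · · · ·
    · · · · · · · · ·
    · · · · · · · · ·
    · · · · · · · · ·
    · · · · · █ · · ·
    · · · · · · █ · ·
    · · · · · · █ █ ·
    · · · · · · · █ ·
    · · · · · · · · ·
T2:
  2·area = 32
  edge (5, 19)→(6, 12): d=(1,-7) top-left  bias=+0
  edge (6, 12)→(10, 16): d=(4,4) right/bottom  bias=-1
  edge (10, 16)→(5, 19): d=(-5,3) right/bottom  bias=-1
    (3,2)@(7, 5): e=[0,-32,64] → ·  [on edge]
    (0,3)@(1, 7): e=[-40,0,72] → ·  [on edge]
    (1,4)@(3, 9): e=[-24,0,56] → ·  [on edge]
    (2,5)@(5, 11): e=[-8,0,40] → ·  [on edge]
    (3,6)@(7, 13): e=[8,0,24] → ·  [on edge]
    (7,6)@(15, 13): e=[64,-32,0] → ·  [on edge]
    (3,7)@(7, 15): e=[10,8,14] → █
    (4,7)@(9, 15): e=[24,0,8] → ·  [on edge]
    (3,8)@(7, 17): e=[12,16,4] → █
    (4,8)@(9, 17): e=[26,8,-2] → ·
    (5,8)@(11, 17): e=[40,0,-8] → ·  [on edge]
    (2,9)@(5, 19): e=[0,32,0] → ·  [on edge]
    (6,9)@(13, 19): e=[56,0,-24] → ·  [on edge]
    (7,10)@(15, 21): e=[72,0,-40] → ·  [on edge]
    (8,11)@(17, 23): e=[88,0,-56] → ·  [on edge]
  covered (2 px):
    · · · · · · · · ·
    · · · · · · · · ·
    · · · · · · · · ·
    · · · · · · · · ·
    · · · · · · · · ·
    · · · · · · · · ·
    · · · · · · · · ·
    · · · █ · · · · ·
    · · · █ · · · · ·
    · · · · · · · · ·
    · · · · · · · · ·
    · · · · · · · · ·
T3:
  2·area = 20
  edge (0, 12)→(8, 2): d=(8,-10) top-left  bias=+0
  edge (8, 2)→(10, 2): d=(2,0) top-left  bias=+0
  edge (10, 2)→(0, 12): d=(-10,10) right/bottom  bias=-1
    (5,0)@(11, 1): e=[22,-2,0] → ·  [on edge]
    (4,1)@(9, 3): e=[18,2,0] → ·  [on edge]
    (3,2)@(7, 5): e=[14,6,0] → ·  [on edge]
    (2,3)@(5, 7): e=[10,10,0] → ·  [on edge]
    (1,4)@(3, 9): e=[6,14,0] → ·  [on edge]
    (0,5)@(1, 11): e=[2,18,0] → ·  [on edge]
  covered (0 px):
    · · · · · · · · ·
    · · · · · · · · ·
    · · · · · · · · ·
    · · · · · · · · ·
    · · · · · · · · ·
    · · · · · · · · ·
    · · · · · · · · ·
    · · · · · · · · ·
    · · · · · · · · ·
    · · · · · · · · ·
    · · · · · · · · ·
    · · · · · · · · ·
T4:
  2·area = 120  (B↔C swapped to make it positive)
  edge (18, 16)→(12, 20): d=(-6,4) right/bottom  bias=-1
  edge (12, 20)→(6, 4): d=(-6,-16) top-left  bias=+0
  edge (6, 4)→(18, 16): d=(12,12) right/bottom  bias=-1
    (1,0)@(3, 1): e=[150,-30,0] → ·  [on edge]
    (2,1)@(5, 3): e=[130,-10,0] → ·  [on edge]
    (3,2)@(7, 5): e=[110,10,0] → ·  [on edge]
    (4,3)@(9, 7): e=[90,30,0] → ·  [on edge]
    (4,4)@(9, 9): e=[78,18,24] → █
    (5,4)@(11, 9): e=[70,50,0] → ·  [on edge]
    (4,5)@(9, 11): e=[66,6,48] → █
    (5,5)@(11, 11): e=[58,38,24] → █
    (6,5)@(13, 11): e=[50,70,0] → ·  [on edge]
    (4,6)@(9, 13): e=[54,-6,72] → ·
    (5,6)@(11, 13): e=[46,26,48] → █
    (6,6)@(13, 13): e=[38,58,24] → █
    (7,6)@(15, 13): e=[30,90,0] → ·  [on edge]
    (8,7)@(17, 15): e=[10,110,0] → ·  [on edge]
  covered (12 px):
    · · · · · · · · ·
    · · · · · · · · ·
    · · · · · · · · ·
    · · · · · · · · ·
    · · · · █ · · · ·
    · · · · █ █ · · ·
    · · · · · █ █ · ·
    · · · · · █ █ █ ·
    · · · · · █ █ █ ·
    · · · · · · █ · ·
    · · · · · · · · ·
    · · · · · · · · ·

Answer: 19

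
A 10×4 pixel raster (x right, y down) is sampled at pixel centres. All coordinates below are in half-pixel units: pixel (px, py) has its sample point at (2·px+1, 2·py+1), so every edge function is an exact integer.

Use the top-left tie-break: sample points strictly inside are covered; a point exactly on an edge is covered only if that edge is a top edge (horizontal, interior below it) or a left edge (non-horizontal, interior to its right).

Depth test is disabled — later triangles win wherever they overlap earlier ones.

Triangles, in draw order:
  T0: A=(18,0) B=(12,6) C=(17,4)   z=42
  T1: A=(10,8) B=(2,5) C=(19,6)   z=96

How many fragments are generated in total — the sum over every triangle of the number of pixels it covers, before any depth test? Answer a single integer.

T0:
  2·area = 18  (B↔C swapped to make it positive)
  edge (18, 0)→(17, 4): d=(-1,4) right/bottom  bias=-1
  edge (17, 4)→(12, 6): d=(-5,2) right/bottom  bias=-1
  edge (12, 6)→(18, 0): d=(6,-6) top-left  bias=+0
    (8,0)@(17, 1): e=[3,15,0] → █  [on edge]
    (9,0)@(19, 1): e=[-5,11,12] → ·
    (7,1)@(15, 3): e=[9,9,0] → █  [on edge]
    (9,1)@(19, 3): e=[-7,1,24] → ·
    (6,2)@(13, 5): e=[15,3,0] → █  [on edge]
    (7,2)@(15, 5): e=[7,-1,12] → ·
    (8,2)@(17, 5): e=[-1,-5,24] → ·
    (5,3)@(11, 7): e=[21,-3,0] → ·  [on edge]
    (6,3)@(13, 7): e=[13,-7,12] → ·
  covered (4 px):
    · · · · · · · · █ ·
    · · · · · · · █ █ ·
    · · · · · · █ · · ·
    · · · · · · · · · ·
T1:
  2·area = 43
  edge (10, 8)→(2, 5): d=(-8,-3) top-left  bias=+0
  edge (2, 5)→(19, 6): d=(17,1) right/bottom  bias=-1
  edge (19, 6)→(10, 8): d=(-9,2) right/bottom  bias=-1
    (4,3)@(9, 7): e=[5,27,11] → █
    (5,3)@(11, 7): e=[11,25,7] → █
    (6,3)@(13, 7): e=[17,23,3] → █
    (7,3)@(15, 7): e=[23,21,-1] → ·
  covered (3 px):
    · · · · · · · · · ·
    · · · · · · · · · ·
    · · · · · · · · · ·
    · · · · █ █ █ · · ·

Final: 7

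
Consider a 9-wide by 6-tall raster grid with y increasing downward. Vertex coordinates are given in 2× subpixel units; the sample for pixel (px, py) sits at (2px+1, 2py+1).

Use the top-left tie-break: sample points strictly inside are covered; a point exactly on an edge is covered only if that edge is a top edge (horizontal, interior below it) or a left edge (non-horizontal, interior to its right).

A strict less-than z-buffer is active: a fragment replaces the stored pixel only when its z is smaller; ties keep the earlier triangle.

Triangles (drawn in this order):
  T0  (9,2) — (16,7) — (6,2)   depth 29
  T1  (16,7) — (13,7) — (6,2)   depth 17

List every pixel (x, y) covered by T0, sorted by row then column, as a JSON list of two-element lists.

T0:
  2·area = 15
  edge (9, 2)→(16, 7): d=(7,5) right/bottom  bias=-1
  edge (16, 7)→(6, 2): d=(-10,-5) top-left  bias=+0
  edge (6, 2)→(9, 2): d=(3,0) top-left  bias=+0
    (4,1)@(9, 3): e=[7,5,3] → #
    (5,1)@(11, 3): e=[-3,15,3] → ·
    (4,2)@(9, 5): e=[21,-15,9] → ·
    (6,2)@(13, 5): e=[1,5,9] → #
    (7,2)@(15, 5): e=[-9,15,9] → ·
    (6,3)@(13, 7): e=[15,-15,15] → ·
  covered (2 px):
    · · · · · · · · ·
    · · · · # · · · ·
    · · · · · · # · ·
    · · · · · · · · ·
    · · · · · · · · ·
    · · · · · · · · ·
T1:
  2·area = 15
  edge (16, 7)→(13, 7): d=(-3,0) right/bottom  bias=-1
  edge (13, 7)→(6, 2): d=(-7,-5) top-left  bias=+0
  edge (6, 2)→(16, 7): d=(10,5) right/bottom  bias=-1
    (5,2)@(11, 5): e=[6,4,5] → #
    (6,2)@(13, 5): e=[6,14,-5] → ·
    (0,3)@(1, 7): e=[0,-60,75] → ·  [on edge]
    (1,3)@(3, 7): e=[0,-50,65] → ·  [on edge]
    (2,3)@(5, 7): e=[0,-40,55] → ·  [on edge]
    (3,3)@(7, 7): e=[0,-30,45] → ·  [on edge]
    (4,3)@(9, 7): e=[0,-20,35] → ·  [on edge]
    (5,3)@(11, 7): e=[0,-10,25] → ·  [on edge]
    (6,3)@(13, 7): e=[0,0,15] → ·  [on edge]
    (7,3)@(15, 7): e=[0,10,5] → ·  [on edge]
    (8,3)@(17, 7): e=[0,20,-5] → ·  [on edge]
  covered (1 px):
    · · · · · · · · ·
    · · · · · · · · ·
    · · · · · # · · ·
    · · · · · · · · ·
    · · · · · · · · ·
    · · · · · · · · ·

Result: [[4,1],[6,2]]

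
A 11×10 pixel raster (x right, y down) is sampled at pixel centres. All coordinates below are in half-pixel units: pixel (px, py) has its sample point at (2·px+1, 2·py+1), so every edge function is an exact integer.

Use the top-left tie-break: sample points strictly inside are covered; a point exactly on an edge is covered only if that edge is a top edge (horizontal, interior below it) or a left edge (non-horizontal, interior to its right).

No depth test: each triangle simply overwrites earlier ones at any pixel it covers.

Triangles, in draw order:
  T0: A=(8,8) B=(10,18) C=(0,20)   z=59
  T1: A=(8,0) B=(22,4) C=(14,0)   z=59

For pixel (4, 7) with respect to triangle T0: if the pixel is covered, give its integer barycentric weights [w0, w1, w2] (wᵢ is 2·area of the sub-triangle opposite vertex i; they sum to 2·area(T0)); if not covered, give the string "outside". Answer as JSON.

T0:
  2·area = 104
  edge (8, 8)→(10, 18): d=(2,10) right/bottom  bias=-1
  edge (10, 18)→(0, 20): d=(-10,2) right/bottom  bias=-1
  edge (0, 20)→(8, 8): d=(8,-12) top-left  bias=+0
    (3,1)@(7, 3): e=[0,156,-52] → ·  [on edge]
    (3,5)@(7, 11): e=[16,76,12] → █
    (4,5)@(9, 11): e=[-4,72,36] → ·
    (2,6)@(5, 13): e=[40,60,4] → █
    (4,6)@(9, 13): e=[0,52,52] → ·  [on edge]
    (2,7)@(5, 15): e=[44,40,20] → █
    (4,7)@(9, 15): e=[4,32,68] → █
    (5,7)@(11, 15): e=[-16,28,92] → ·
    (1,8)@(3, 17): e=[68,24,12] → █
    (5,8)@(11, 17): e=[-12,8,108] → ·
    (7,8)@(15, 17): e=[-52,0,156] → ·  [on edge]
    (0,9)@(1, 19): e=[92,8,4] → █
    (2,9)@(5, 19): e=[52,0,52] → ·  [on edge]
  covered (12 px):
    · · · · · · · · · · ·
    · · · · · · · · · · ·
    · · · · · · · · · · ·
    · · · · · · · · · · ·
    · · · · · · · · · · ·
    · · · █ · · · · · · ·
    · · █ █ · · · · · · ·
    · · █ █ █ · · · · · ·
    · █ █ █ █ · · · · · ·
    █ █ · · · · · · · · ·
T1:
  2·area = 24  (B↔C swapped to make it positive)
  edge (8, 0)→(14, 0): d=(6,0) top-left  bias=+0
  edge (14, 0)→(22, 4): d=(8,4) right/bottom  bias=-1
  edge (22, 4)→(8, 0): d=(-14,-4) top-left  bias=+0
    (6,0)@(13, 1): e=[6,12,6] → █
    (7,0)@(15, 1): e=[6,4,14] → █
    (8,0)@(17, 1): e=[6,-4,22] → ·
    (6,1)@(13, 3): e=[18,28,-22] → ·
    (7,1)@(15, 3): e=[18,20,-14] → ·
    (9,1)@(19, 3): e=[18,4,2] → █
    (10,1)@(21, 3): e=[18,-4,10] → ·
    (9,2)@(19, 5): e=[30,20,-26] → ·
  covered (3 px):
    · · · · · · █ █ · · ·
    · · · · · · · · · █ ·
    · · · · · · · · · · ·
    · · · · · · · · · · ·
    · · · · · · · · · · ·
    · · · · · · · · · · ·
    · · · · · · · · · · ·
    · · · · · · · · · · ·
    · · · · · · · · · · ·
    · · · · · · · · · · ·

Answer: [32,68,4]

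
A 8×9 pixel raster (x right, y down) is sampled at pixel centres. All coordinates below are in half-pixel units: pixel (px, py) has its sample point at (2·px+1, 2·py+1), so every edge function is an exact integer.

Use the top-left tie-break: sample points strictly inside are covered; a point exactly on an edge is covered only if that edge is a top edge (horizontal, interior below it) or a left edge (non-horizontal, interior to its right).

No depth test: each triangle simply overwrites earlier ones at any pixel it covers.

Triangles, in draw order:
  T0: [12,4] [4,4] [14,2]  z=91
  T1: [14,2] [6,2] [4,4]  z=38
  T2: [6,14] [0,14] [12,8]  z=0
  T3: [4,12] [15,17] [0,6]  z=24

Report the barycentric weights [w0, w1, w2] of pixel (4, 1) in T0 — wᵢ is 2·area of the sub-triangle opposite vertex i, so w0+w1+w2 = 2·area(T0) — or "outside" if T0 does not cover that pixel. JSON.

T0:
  2·area = 16
  edge (12, 4)→(4, 4): d=(-8,0) right/bottom  bias=-1
  edge (4, 4)→(14, 2): d=(10,-2) top-left  bias=+0
  edge (14, 2)→(12, 4): d=(-2,2) right/bottom  bias=-1
    (7,0)@(15, 1): e=[24,-8,0] → ·  [on edge]
    (4,1)@(9, 3): e=[8,0,8] → █  [on edge]
    (5,1)@(11, 3): e=[8,4,4] → █
    (6,1)@(13, 3): e=[8,8,0] → ·  [on edge]
    (4,2)@(9, 5): e=[-8,20,4] → ·
    (5,2)@(11, 5): e=[-8,24,0] → ·  [on edge]
    (4,3)@(9, 7): e=[-24,40,0] → ·  [on edge]
    (3,4)@(7, 9): e=[-40,56,0] → ·  [on edge]
    (2,5)@(5, 11): e=[-56,72,0] → ·  [on edge]
    (1,6)@(3, 13): e=[-72,88,0] → ·  [on edge]
    (0,7)@(1, 15): e=[-88,104,0] → ·  [on edge]
  covered (2 px):
    · · · · · · · ·
    · · · · █ █ · ·
    · · · · · · · ·
    · · · · · · · ·
    · · · · · · · ·
    · · · · · · · ·
    · · · · · · · ·
    · · · · · · · ·
    · · · · · · · ·
T1:
  2·area = 16  (B↔C swapped to make it positive)
  edge (14, 2)→(4, 4): d=(-10,2) right/bottom  bias=-1
  edge (4, 4)→(6, 2): d=(2,-2) top-left  bias=+0
  edge (6, 2)→(14, 2): d=(8,0) top-left  bias=+0
    (3,0)@(7, 1): e=[24,0,-8] → ·  [on edge]
    (2,1)@(5, 3): e=[8,0,8] → █  [on edge]
    (3,1)@(7, 3): e=[4,4,8] → █
    (4,1)@(9, 3): e=[0,8,8] → ·  [on edge]
    (1,2)@(3, 5): e=[-8,0,24] → ·  [on edge]
    (2,2)@(5, 5): e=[-12,4,24] → ·
    (3,2)@(7, 5): e=[-16,8,24] → ·
    (0,3)@(1, 7): e=[-24,0,40] → ·  [on edge]
  covered (2 px):
    · · · · · · · ·
    · · █ █ · · · ·
    · · · · · · · ·
    · · · · · · · ·
    · · · · · · · ·
    · · · · · · · ·
    · · · · · · · ·
    · · · · · · · ·
    · · · · · · · ·
T2:
  2·area = 36
  edge (6, 14)→(0, 14): d=(-6,0) right/bottom  bias=-1
  edge (0, 14)→(12, 8): d=(12,-6) top-left  bias=+0
  edge (12, 8)→(6, 14): d=(-6,6) right/bottom  bias=-1
    (7,2)@(15, 5): e=[54,-18,0] → ·  [on edge]
    (6,3)@(13, 7): e=[42,-6,0] → ·  [on edge]
    (5,4)@(11, 9): e=[30,6,0] → ·  [on edge]
    (3,5)@(7, 11): e=[18,6,12] → █
    (4,5)@(9, 11): e=[18,18,0] → ·  [on edge]
    (1,6)@(3, 13): e=[6,6,24] → █
    (2,6)@(5, 13): e=[6,18,12] → █
    (3,6)@(7, 13): e=[6,30,0] → ·  [on edge]
    (1,7)@(3, 15): e=[-6,30,12] → ·
    (2,7)@(5, 15): e=[-6,42,0] → ·  [on edge]
    (1,8)@(3, 17): e=[-18,54,0] → ·  [on edge]
  covered (3 px):
    · · · · · · · ·
    · · · · · · · ·
    · · · · · · · ·
    · · · · · · · ·
    · · · · · · · ·
    · · · █ · · · ·
    · █ █ · · · · ·
    · · · · · · · ·
    · · · · · · · ·
T3:
  2·area = 46  (B↔C swapped to make it positive)
  edge (4, 12)→(0, 6): d=(-4,-6) top-left  bias=+0
  edge (0, 6)→(15, 17): d=(15,11) right/bottom  bias=-1
  edge (15, 17)→(4, 12): d=(-11,-5) top-left  bias=+0
    (0,3)@(1, 7): e=[2,4,40] → █
    (1,3)@(3, 7): e=[14,-18,50] → ·
    (0,4)@(1, 9): e=[-6,34,18] → ·
    (1,4)@(3, 9): e=[6,12,28] → █
    (2,4)@(5, 9): e=[18,-10,38] → ·
    (1,5)@(3, 11): e=[-2,42,6] → ·
    (2,5)@(5, 11): e=[10,20,16] → █
    (3,5)@(7, 11): e=[22,-2,26] → ·
    (2,6)@(5, 13): e=[2,50,-6] → ·
    (3,6)@(7, 13): e=[14,28,4] → █
    (4,6)@(9, 13): e=[26,6,14] → █
    (5,6)@(11, 13): e=[38,-16,24] → ·
    (7,8)@(15, 17): e=[46,0,0] → ·  [on edge]
  covered (6 px):
    · · · · · · · ·
    · · · · · · · ·
    · · · · · · · ·
    █ · · · · · · ·
    · █ · · · · · ·
    · · █ · · · · ·
    · · · █ █ · · ·
    · · · · · █ · ·
    · · · · · · · ·

Answer: [0,8,8]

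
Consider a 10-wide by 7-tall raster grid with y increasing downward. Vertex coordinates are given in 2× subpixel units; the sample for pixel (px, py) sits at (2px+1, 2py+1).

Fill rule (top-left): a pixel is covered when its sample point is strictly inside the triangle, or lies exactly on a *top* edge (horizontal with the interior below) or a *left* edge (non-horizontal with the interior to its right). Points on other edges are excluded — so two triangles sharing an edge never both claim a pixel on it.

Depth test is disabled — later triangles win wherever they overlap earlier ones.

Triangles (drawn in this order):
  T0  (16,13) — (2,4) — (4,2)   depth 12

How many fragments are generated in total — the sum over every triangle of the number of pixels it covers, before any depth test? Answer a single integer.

T0:
  2·area = 46
  edge (16, 13)→(2, 4): d=(-14,-9) top-left  bias=+0
  edge (2, 4)→(4, 2): d=(2,-2) top-left  bias=+0
  edge (4, 2)→(16, 13): d=(12,11) right/bottom  bias=-1
    (2,0)@(5, 1): e=[69,0,-23] → ·  [on edge]
    (1,1)@(3, 3): e=[23,0,23] → █  [on edge]
    (2,1)@(5, 3): e=[41,4,1] → █
    (3,1)@(7, 3): e=[59,8,-21] → ·
    (0,2)@(1, 5): e=[-23,0,69] → ·  [on edge]
    (1,2)@(3, 5): e=[-5,4,47] → ·
    (2,2)@(5, 5): e=[13,8,25] → █
    (3,2)@(7, 5): e=[31,12,3] → █
    (4,2)@(9, 5): e=[49,16,-19] → ·
    (2,3)@(5, 7): e=[-15,12,49] → ·
    (3,3)@(7, 7): e=[3,16,27] → █
    (4,3)@(9, 7): e=[21,20,5] → █
  covered (8 px):
    · · · · · · · · · ·
    · █ █ · · · · · · ·
    · · █ █ · · · · · ·
    · · · █ █ · · · · ·
    · · · · · █ · · · ·
    · · · · · · █ · · ·
    · · · · · · · · · ·

Result: 8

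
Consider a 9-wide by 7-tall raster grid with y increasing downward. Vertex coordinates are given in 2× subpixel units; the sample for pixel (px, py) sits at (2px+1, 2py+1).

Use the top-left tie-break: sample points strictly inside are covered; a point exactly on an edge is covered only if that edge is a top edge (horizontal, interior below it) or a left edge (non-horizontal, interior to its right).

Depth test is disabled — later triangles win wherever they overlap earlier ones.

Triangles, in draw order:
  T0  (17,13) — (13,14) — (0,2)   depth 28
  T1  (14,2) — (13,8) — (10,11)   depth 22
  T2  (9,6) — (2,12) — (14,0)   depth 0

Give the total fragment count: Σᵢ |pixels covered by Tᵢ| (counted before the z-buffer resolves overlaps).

T0:
  2·area = 61
  edge (17, 13)→(13, 14): d=(-4,1) right/bottom  bias=-1
  edge (13, 14)→(0, 2): d=(-13,-12) top-left  bias=+0
  edge (0, 2)→(17, 13): d=(17,11) right/bottom  bias=-1
    (3,3)@(7, 7): e=[34,19,8] → X
    (4,3)@(9, 7): e=[32,43,-14] → .
    (3,4)@(7, 9): e=[26,-7,42] → .
    (4,4)@(9, 9): e=[24,17,20] → X
    (5,4)@(11, 9): e=[22,41,-2] → .
    (4,5)@(9, 11): e=[16,-9,54] → .
    (5,5)@(11, 11): e=[14,15,32] → X
    (6,5)@(13, 11): e=[12,39,10] → X
    (7,5)@(15, 11): e=[10,63,-12] → .
    (5,6)@(11, 13): e=[6,-11,66] → .
    (6,6)@(13, 13): e=[4,13,44] → X
    (7,6)@(15, 13): e=[2,37,22] → X
    (8,6)@(17, 13): e=[0,61,0] → .  [on edge]
  covered (6 px):
    . . . . . . . . .
    . . . . . . . . .
    . . . . . . . . .
    . . . X . . . . .
    . . . . X . . . .
    . . . . . X X . .
    . . . . . . X X .
T1:
  2·area = 15
  edge (14, 2)→(13, 8): d=(-1,6) right/bottom  bias=-1
  edge (13, 8)→(10, 11): d=(-3,3) right/bottom  bias=-1
  edge (10, 11)→(14, 2): d=(4,-9) top-left  bias=+0
    (6,2)@(13, 5): e=[3,9,3] → X
    (7,2)@(15, 5): e=[-9,3,21] → .
    (6,3)@(13, 7): e=[1,3,11] → X
    (7,3)@(15, 7): e=[-11,-3,29] → .
    (5,4)@(11, 9): e=[11,3,1] → X
    (6,4)@(13, 9): e=[-1,-3,19] → .
    (5,5)@(11, 11): e=[9,-3,9] → .
  covered (3 px):
    . . . . . . . . .
    . . . . . . . . .
    . . . . . . X . .
    . . . . . . X . .
    . . . . . X . . .
    . . . . . . . . .
    . . . . . . . . .
T2:
  2·area = 12
  edge (9, 6)→(2, 12): d=(-7,6) right/bottom  bias=-1
  edge (2, 12)→(14, 0): d=(12,-12) top-left  bias=+0
  edge (14, 0)→(9, 6): d=(-5,6) right/bottom  bias=-1
    (6,0)@(13, 1): e=[11,0,1] → X  [on edge]
    (7,0)@(15, 1): e=[-1,24,-11] → .
    (5,1)@(11, 3): e=[9,0,3] → X  [on edge]
    (6,1)@(13, 3): e=[-3,24,-9] → .
    (4,2)@(9, 5): e=[7,0,5] → X  [on edge]
    (5,2)@(11, 5): e=[-5,24,-7] → .
    (3,3)@(7, 7): e=[5,0,7] → X  [on edge]
    (4,3)@(9, 7): e=[-7,24,-5] → .
    (2,4)@(5, 9): e=[3,0,9] → X  [on edge]
    (3,4)@(7, 9): e=[-9,24,-3] → .
    (1,5)@(3, 11): e=[1,0,11] → X  [on edge]
    (2,5)@(5, 11): e=[-11,24,-1] → .
    (0,6)@(1, 13): e=[-1,0,13] → .  [on edge]
  covered (6 px):
    . . . . . . X . .
    . . . . . X . . .
    . . . . X . . . .
    . . . X . . . . .
    . . X . . . . . .
    . X . . . . . . .
    . . . . . . . . .

Answer: 15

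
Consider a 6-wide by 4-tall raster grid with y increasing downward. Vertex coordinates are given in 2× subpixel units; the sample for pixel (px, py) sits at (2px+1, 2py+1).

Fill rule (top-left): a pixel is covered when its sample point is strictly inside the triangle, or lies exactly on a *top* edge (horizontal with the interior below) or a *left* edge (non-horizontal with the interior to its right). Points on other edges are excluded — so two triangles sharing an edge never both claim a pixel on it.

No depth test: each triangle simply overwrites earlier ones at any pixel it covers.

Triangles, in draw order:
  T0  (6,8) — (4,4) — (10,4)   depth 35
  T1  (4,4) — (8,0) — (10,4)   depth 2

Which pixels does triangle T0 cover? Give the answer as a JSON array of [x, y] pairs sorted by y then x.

T0:
  2·area = 24
  edge (6, 8)→(4, 4): d=(-2,-4) top-left  bias=+0
  edge (4, 4)→(10, 4): d=(6,0) top-left  bias=+0
  edge (10, 4)→(6, 8): d=(-4,4) right/bottom  bias=-1
    (5,1)@(11, 3): e=[30,-6,0] → .  [on edge]
    (2,2)@(5, 5): e=[2,6,16] → X
    (3,2)@(7, 5): e=[10,6,8] → X
    (4,2)@(9, 5): e=[18,6,0] → .  [on edge]
    (2,3)@(5, 7): e=[-2,18,8] → .
    (3,3)@(7, 7): e=[6,18,0] → .  [on edge]
  covered (2 px):
    . . . . . .
    . . . . . .
    . . X X . .
    . . . . . .
T1:
  2·area = 24
  edge (4, 4)→(8, 0): d=(4,-4) top-left  bias=+0
  edge (8, 0)→(10, 4): d=(2,4) right/bottom  bias=-1
  edge (10, 4)→(4, 4): d=(-6,0) right/bottom  bias=-1
    (3,0)@(7, 1): e=[0,6,18] → X  [on edge]
    (4,0)@(9, 1): e=[8,-2,18] → .
    (2,1)@(5, 3): e=[0,18,6] → X  [on edge]
    (4,1)@(9, 3): e=[16,2,6] → X
    (5,1)@(11, 3): e=[24,-6,6] → .
    (1,2)@(3, 5): e=[0,30,-6] → .  [on edge]
    (2,2)@(5, 5): e=[8,22,-6] → .
    (3,2)@(7, 5): e=[16,14,-6] → .
    (4,2)@(9, 5): e=[24,6,-6] → .
    (0,3)@(1, 7): e=[0,42,-18] → .  [on edge]
  covered (4 px):
    . . . X . .
    . . X X X .
    . . . . . .
    . . . . . .

Result: [[2,2],[3,2]]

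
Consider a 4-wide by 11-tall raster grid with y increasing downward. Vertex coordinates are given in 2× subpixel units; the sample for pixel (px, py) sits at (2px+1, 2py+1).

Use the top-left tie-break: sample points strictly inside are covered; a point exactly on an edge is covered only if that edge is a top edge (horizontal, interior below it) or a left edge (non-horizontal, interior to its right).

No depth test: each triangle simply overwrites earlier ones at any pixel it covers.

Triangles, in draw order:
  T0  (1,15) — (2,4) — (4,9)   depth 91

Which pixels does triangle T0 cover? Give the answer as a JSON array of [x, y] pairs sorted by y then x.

T0:
  2·area = 27
  edge (1, 15)→(2, 4): d=(1,-11) top-left  bias=+0
  edge (2, 4)→(4, 9): d=(2,5) right/bottom  bias=-1
  edge (4, 9)→(1, 15): d=(-3,6) right/bottom  bias=-1
    (3,1)@(7, 3): e=[54,-27,0] → ·  [on edge]
    (1,3)@(3, 7): e=[14,1,12] → █
    (2,3)@(5, 7): e=[36,-9,0] → ·  [on edge]
    (1,4)@(3, 9): e=[16,5,6] → █
    (2,4)@(5, 9): e=[38,-5,-6] → ·
    (1,5)@(3, 11): e=[18,9,0] → ·  [on edge]
    (0,7)@(1, 15): e=[0,27,0] → ·  [on edge]
  covered (2 px):
    · · · ·
    · · · ·
    · · · ·
    · █ · ·
    · █ · ·
    · · · ·
    · · · ·
    · · · ·
    · · · ·
    · · · ·
    · · · ·

Answer: [[1,3],[1,4]]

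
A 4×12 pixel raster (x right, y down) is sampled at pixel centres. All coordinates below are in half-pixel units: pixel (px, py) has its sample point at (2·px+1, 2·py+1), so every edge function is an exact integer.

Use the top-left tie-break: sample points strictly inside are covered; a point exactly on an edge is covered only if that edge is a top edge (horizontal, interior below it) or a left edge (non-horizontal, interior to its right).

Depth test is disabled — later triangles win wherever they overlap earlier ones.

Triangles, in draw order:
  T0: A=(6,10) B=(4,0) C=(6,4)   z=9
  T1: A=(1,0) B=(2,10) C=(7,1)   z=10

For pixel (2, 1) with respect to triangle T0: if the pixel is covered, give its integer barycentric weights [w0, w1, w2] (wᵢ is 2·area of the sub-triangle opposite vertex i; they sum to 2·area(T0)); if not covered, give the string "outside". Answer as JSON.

T0:
  2·area = 12
  edge (6, 10)→(4, 0): d=(-2,-10) top-left  bias=+0
  edge (4, 0)→(6, 4): d=(2,4) right/bottom  bias=-1
  edge (6, 4)→(6, 10): d=(0,6) right/bottom  bias=-1
    (2,1)@(5, 3): e=[4,2,6] → █
    (3,1)@(7, 3): e=[24,-6,-6] → ·
    (2,2)@(5, 5): e=[0,6,6] → █  [on edge]
    (3,2)@(7, 5): e=[20,-2,-6] → ·
    (2,3)@(5, 7): e=[-4,10,6] → ·
    (3,7)@(7, 15): e=[0,18,-6] → ·  [on edge]
  covered (2 px):
    · · · ·
    · · █ ·
    · · █ ·
    · · · ·
    · · · ·
    · · · ·
    · · · ·
    · · · ·
    · · · ·
    · · · ·
    · · · ·
    · · · ·
T1:
  2·area = 59  (B↔C swapped to make it positive)
  edge (1, 0)→(7, 1): d=(6,1) right/bottom  bias=-1
  edge (7, 1)→(2, 10): d=(-5,9) right/bottom  bias=-1
  edge (2, 10)→(1, 0): d=(-1,-10) top-left  bias=+0
    (1,0)@(3, 1): e=[4,36,19] → █
    (2,0)@(5, 1): e=[2,18,39] → █
    (3,0)@(7, 1): e=[0,0,59] → ·  [on edge]
    (1,1)@(3, 3): e=[16,26,17] → █
    (3,1)@(7, 3): e=[12,-10,57] → ·
    (1,2)@(3, 5): e=[28,16,15] → █
    (2,2)@(5, 5): e=[26,-2,35] → ·
    (1,3)@(3, 7): e=[40,6,13] → █
    (2,3)@(5, 7): e=[38,-12,33] → ·
    (1,4)@(3, 9): e=[52,-4,11] → ·
  covered (6 px):
    · █ █ ·
    · █ █ ·
    · █ · ·
    · █ · ·
    · · · ·
    · · · ·
    · · · ·
    · · · ·
    · · · ·
    · · · ·
    · · · ·
    · · · ·

Result: [2,6,4]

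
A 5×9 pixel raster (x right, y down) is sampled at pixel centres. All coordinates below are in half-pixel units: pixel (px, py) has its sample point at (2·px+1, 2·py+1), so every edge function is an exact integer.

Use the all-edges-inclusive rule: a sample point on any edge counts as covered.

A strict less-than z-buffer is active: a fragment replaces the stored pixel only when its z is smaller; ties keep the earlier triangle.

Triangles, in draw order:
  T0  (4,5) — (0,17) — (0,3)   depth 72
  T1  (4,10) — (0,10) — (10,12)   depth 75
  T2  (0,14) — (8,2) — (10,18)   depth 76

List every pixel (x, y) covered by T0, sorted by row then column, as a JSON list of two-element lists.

T0:
  2·area = 56
  edge (4, 5)→(0, 17): d=(-4,12) inclusive
  edge (0, 17)→(0, 3): d=(0,-14) inclusive
  edge (0, 3)→(4, 5): d=(4,2) inclusive
    (0,2)@(1, 5): e=[36,14,6] → #
    (1,2)@(3, 5): e=[12,42,2] → #
    (2,2)@(5, 5): e=[-12,70,-2] → ·
    (0,3)@(1, 7): e=[28,14,14] → #
    (2,3)@(5, 7): e=[-20,70,6] → ·
    (0,4)@(1, 9): e=[20,14,22] → #
    (1,4)@(3, 9): e=[-4,42,18] → ·
    (0,5)@(1, 11): e=[12,14,30] → #
    (1,5)@(3, 11): e=[-12,42,26] → ·
    (0,6)@(1, 13): e=[4,14,38] → #
    (1,6)@(3, 13): e=[-20,42,34] → ·
    (0,7)@(1, 15): e=[-4,14,46] → ·
  covered (7 px):
    · · · · ·
    · · · · ·
    # # · · ·
    # # · · ·
    # · · · ·
    # · · · ·
    # · · · ·
    · · · · ·
    · · · · ·
T1:
  2·area = 8  (B↔C swapped to make it positive)
  edge (4, 10)→(10, 12): d=(6,2) inclusive
  edge (10, 12)→(0, 10): d=(-10,-2) inclusive
  edge (0, 10)→(4, 10): d=(4,0) inclusive
    (0,4)@(1, 9): e=[0,12,-4] → ·  [on edge]
    (2,5)@(5, 11): e=[4,0,4] → #  [on edge]
    (3,5)@(7, 11): e=[0,4,4] → #  [on edge]
    (4,5)@(9, 11): e=[-4,8,4] → ·
    (2,6)@(5, 13): e=[16,-20,12] → ·
    (3,6)@(7, 13): e=[12,-16,12] → ·
  covered (2 px):
    · · · · ·
    · · · · ·
    · · · · ·
    · · · · ·
    · · · · ·
    · · # # ·
    · · · · ·
    · · · · ·
    · · · · ·
T2:
  2·area = 152
  edge (0, 14)→(8, 2): d=(8,-12) inclusive
  edge (8, 2)→(10, 18): d=(2,16) inclusive
  edge (10, 18)→(0, 14): d=(-10,-4) inclusive
    (3,2)@(7, 5): e=[12,22,118] → #
    (4,2)@(9, 5): e=[36,-10,126] → ·
    (2,3)@(5, 7): e=[4,58,90] → #
    (4,3)@(9, 7): e=[52,-6,106] → ·
    (2,4)@(5, 9): e=[20,62,70] → #
    (4,4)@(9, 9): e=[68,-2,86] → ·
    (1,5)@(3, 11): e=[12,98,42] → #
    (4,5)@(9, 11): e=[84,2,66] → #
    (0,6)@(1, 13): e=[4,134,14] → #
    (0,7)@(1, 15): e=[20,138,-6] → ·
    (1,7)@(3, 15): e=[44,106,2] → #
    (1,8)@(3, 17): e=[60,110,-18] → ·
  covered (19 px):
    · · · · ·
    · · · · ·
    · · · # ·
    · · # # ·
    · · # # ·
    · # # # #
    # # # # #
    · # # # #
    · · · · #

Answer: [[0,2],[1,2],[0,3],[1,3],[0,4],[0,5],[0,6]]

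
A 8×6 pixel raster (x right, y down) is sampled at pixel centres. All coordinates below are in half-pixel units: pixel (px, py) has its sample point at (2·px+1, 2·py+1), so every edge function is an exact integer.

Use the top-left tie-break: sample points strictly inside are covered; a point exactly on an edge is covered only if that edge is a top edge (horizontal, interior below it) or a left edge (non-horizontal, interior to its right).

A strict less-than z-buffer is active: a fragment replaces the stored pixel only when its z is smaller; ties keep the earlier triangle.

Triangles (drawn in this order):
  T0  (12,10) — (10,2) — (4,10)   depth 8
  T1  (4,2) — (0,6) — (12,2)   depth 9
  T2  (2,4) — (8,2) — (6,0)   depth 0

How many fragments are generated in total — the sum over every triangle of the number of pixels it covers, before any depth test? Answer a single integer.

T0:
  2·area = 64  (B↔C swapped to make it positive)
  edge (12, 10)→(4, 10): d=(-8,0) right/bottom  bias=-1
  edge (4, 10)→(10, 2): d=(6,-8) top-left  bias=+0
  edge (10, 2)→(12, 10): d=(2,8) right/bottom  bias=-1
    (4,2)@(9, 5): e=[40,10,14] → █
    (5,2)@(11, 5): e=[40,26,-2] → ·
    (3,3)@(7, 7): e=[24,6,34] → █
    (5,3)@(11, 7): e=[24,38,2] → █
    (6,3)@(13, 7): e=[24,54,-14] → ·
    (2,4)@(5, 9): e=[8,2,54] → █
    (6,4)@(13, 9): e=[8,66,-10] → ·
    (2,5)@(5, 11): e=[-8,14,58] → ·
    (3,5)@(7, 11): e=[-8,30,42] → ·
    (4,5)@(9, 11): e=[-8,46,26] → ·
    (5,5)@(11, 11): e=[-8,62,10] → ·
  covered (8 px):
    · · · · · · · ·
    · · · · · · · ·
    · · · · █ · · ·
    · · · █ █ █ · ·
    · · █ █ █ █ · ·
    · · · · · · · ·
T1:
  2·area = 32  (B↔C swapped to make it positive)
  edge (4, 2)→(12, 2): d=(8,0) top-left  bias=+0
  edge (12, 2)→(0, 6): d=(-12,4) right/bottom  bias=-1
  edge (0, 6)→(4, 2): d=(4,-4) top-left  bias=+0
    (2,0)@(5, 1): e=[-8,40,0] → ·  [on edge]
    (7,0)@(15, 1): e=[-8,0,40] → ·  [on edge]
    (1,1)@(3, 3): e=[8,24,0] → █  [on edge]
    (2,1)@(5, 3): e=[8,16,8] → █
    (3,1)@(7, 3): e=[8,8,16] → █
    (4,1)@(9, 3): e=[8,0,24] → ·  [on edge]
    (0,2)@(1, 5): e=[24,8,0] → █  [on edge]
    (1,2)@(3, 5): e=[24,0,8] → ·  [on edge]
    (2,2)@(5, 5): e=[24,-8,16] → ·
    (3,2)@(7, 5): e=[24,-16,24] → ·
    (0,3)@(1, 7): e=[40,-16,8] → ·
  covered (4 px):
    · · · · · · · ·
    · █ █ █ · · · ·
    █ · · · · · · ·
    · · · · · · · ·
    · · · · · · · ·
    · · · · · · · ·
T2:
  2·area = 16  (B↔C swapped to make it positive)
  edge (2, 4)→(6, 0): d=(4,-4) top-left  bias=+0
  edge (6, 0)→(8, 2): d=(2,2) right/bottom  bias=-1
  edge (8, 2)→(2, 4): d=(-6,2) right/bottom  bias=-1
    (2,0)@(5, 1): e=[0,4,12] → █  [on edge]
    (3,0)@(7, 1): e=[8,0,8] → ·  [on edge]
    (5,0)@(11, 1): e=[24,-8,0] → ·  [on edge]
    (1,1)@(3, 3): e=[0,12,4] → █  [on edge]
    (2,1)@(5, 3): e=[8,8,0] → ·  [on edge]
    (4,1)@(9, 3): e=[24,0,-8] → ·  [on edge]
    (0,2)@(1, 5): e=[0,20,-4] → ·  [on edge]
    (1,2)@(3, 5): e=[8,16,-8] → ·
    (5,2)@(11, 5): e=[40,0,-24] → ·  [on edge]
    (6,3)@(13, 7): e=[56,0,-40] → ·  [on edge]
    (7,4)@(15, 9): e=[72,0,-56] → ·  [on edge]
  covered (2 px):
    · · █ · · · · ·
    · █ · · · · · ·
    · · · · · · · ·
    · · · · · · · ·
    · · · · · · · ·
    · · · · · · · ·

Answer: 14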